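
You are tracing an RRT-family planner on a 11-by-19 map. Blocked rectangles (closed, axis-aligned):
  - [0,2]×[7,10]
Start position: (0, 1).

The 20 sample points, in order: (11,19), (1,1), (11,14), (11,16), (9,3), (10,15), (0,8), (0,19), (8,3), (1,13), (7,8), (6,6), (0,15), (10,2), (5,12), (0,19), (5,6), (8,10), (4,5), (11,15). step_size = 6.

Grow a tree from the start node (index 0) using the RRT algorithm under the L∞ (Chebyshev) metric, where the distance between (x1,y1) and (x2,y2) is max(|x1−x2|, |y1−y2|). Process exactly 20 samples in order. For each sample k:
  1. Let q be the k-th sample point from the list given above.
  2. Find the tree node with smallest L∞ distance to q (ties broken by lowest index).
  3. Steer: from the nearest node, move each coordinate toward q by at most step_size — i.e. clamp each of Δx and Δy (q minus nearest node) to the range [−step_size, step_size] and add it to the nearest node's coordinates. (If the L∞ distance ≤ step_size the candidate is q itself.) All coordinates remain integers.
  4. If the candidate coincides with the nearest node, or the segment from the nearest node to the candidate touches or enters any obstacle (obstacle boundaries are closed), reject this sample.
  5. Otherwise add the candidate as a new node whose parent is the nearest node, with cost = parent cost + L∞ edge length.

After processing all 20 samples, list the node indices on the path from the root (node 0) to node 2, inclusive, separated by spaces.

1. q=(11,19) nearest=0 d=18 new=(6,7) → add node 1 parent=0 cost=6
2. q=(1,1) nearest=0 d=1 new=(1,1) → add node 2 parent=0 cost=1
3. q=(11,14) nearest=1 d=7 new=(11,13) → add node 3 parent=1 cost=12
4. q=(11,16) nearest=3 d=3 new=(11,16) → add node 4 parent=3 cost=15
5. q=(9,3) nearest=1 d=4 new=(9,3) → add node 5 parent=1 cost=10
6. q=(10,15) nearest=4 d=1 new=(10,15) → add node 6 parent=4 cost=16
7. q=(0,8) nearest=1 d=6 new=(0,8) → blocked by [0,2]×[7,10], reject
8. q=(0,19) nearest=6 d=10 new=(4,19) → add node 7 parent=6 cost=22
9. q=(8,3) nearest=5 d=1 new=(8,3) → add node 8 parent=5 cost=11
10. q=(1,13) nearest=1 d=6 new=(1,13) → add node 9 parent=1 cost=12
11. q=(7,8) nearest=1 d=1 new=(7,8) → add node 10 parent=1 cost=7
12. q=(6,6) nearest=1 d=1 new=(6,6) → add node 11 parent=1 cost=7
13. q=(0,15) nearest=9 d=2 new=(0,15) → add node 12 parent=9 cost=14
14. q=(10,2) nearest=5 d=1 new=(10,2) → add node 13 parent=5 cost=11
15. q=(5,12) nearest=9 d=4 new=(5,12) → add node 14 parent=9 cost=16
16. q=(0,19) nearest=7 d=4 new=(0,19) → add node 15 parent=7 cost=26
17. q=(5,6) nearest=1 d=1 new=(5,6) → add node 16 parent=1 cost=7
18. q=(8,10) nearest=10 d=2 new=(8,10) → add node 17 parent=10 cost=9
19. q=(4,5) nearest=16 d=1 new=(4,5) → add node 18 parent=16 cost=8
20. q=(11,15) nearest=4 d=1 new=(11,15) → add node 19 parent=4 cost=16

Path: 0 2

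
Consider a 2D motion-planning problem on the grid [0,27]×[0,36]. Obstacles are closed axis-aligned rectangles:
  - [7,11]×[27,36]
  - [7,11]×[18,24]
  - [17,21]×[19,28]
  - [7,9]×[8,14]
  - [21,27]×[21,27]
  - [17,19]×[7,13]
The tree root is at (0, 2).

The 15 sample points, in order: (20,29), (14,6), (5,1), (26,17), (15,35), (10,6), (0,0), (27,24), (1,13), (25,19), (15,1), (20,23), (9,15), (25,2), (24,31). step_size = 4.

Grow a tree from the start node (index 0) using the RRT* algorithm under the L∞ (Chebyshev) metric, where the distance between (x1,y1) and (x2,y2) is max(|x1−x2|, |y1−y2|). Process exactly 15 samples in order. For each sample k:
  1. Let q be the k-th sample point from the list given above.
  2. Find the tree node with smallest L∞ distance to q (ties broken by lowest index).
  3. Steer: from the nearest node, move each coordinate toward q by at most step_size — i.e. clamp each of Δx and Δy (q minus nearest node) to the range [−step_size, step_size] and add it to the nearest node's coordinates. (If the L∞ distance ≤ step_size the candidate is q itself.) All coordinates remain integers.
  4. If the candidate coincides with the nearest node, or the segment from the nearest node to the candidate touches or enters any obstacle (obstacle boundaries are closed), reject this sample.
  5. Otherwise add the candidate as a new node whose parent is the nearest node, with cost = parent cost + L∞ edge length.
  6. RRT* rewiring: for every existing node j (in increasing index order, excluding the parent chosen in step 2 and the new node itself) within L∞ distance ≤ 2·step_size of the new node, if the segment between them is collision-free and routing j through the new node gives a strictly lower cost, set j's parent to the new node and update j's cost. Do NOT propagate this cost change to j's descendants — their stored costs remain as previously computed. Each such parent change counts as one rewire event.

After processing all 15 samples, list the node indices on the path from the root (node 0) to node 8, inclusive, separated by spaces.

Path: 0 1 2 4 5 8

1. q=(20,29) nearest=0 d=27 new=(4,6) → add node 1 parent=0 cost=4
2. q=(14,6) nearest=1 d=10 new=(8,6) → add node 2 parent=1 cost=8
3. q=(5,1) nearest=0 d=5 new=(4,1) → add node 3 parent=0 cost=4
4. q=(26,17) nearest=2 d=18 new=(12,10) → add node 4 parent=2 cost=12
5. q=(15,35) nearest=4 d=25 new=(15,14) → add node 5 parent=4 cost=16
6. q=(10,6) nearest=2 d=2 new=(10,6) → add node 6 parent=2 cost=10
7. q=(0,0) nearest=0 d=2 new=(0,0) → add node 7 parent=0 cost=2
8. q=(27,24) nearest=5 d=12 new=(19,18) → add node 8 parent=5 cost=20
9. q=(1,13) nearest=1 d=7 new=(1,10) → add node 9 parent=1 cost=8
10. q=(25,19) nearest=8 d=6 new=(23,19) → add node 10 parent=8 cost=24
11. q=(15,1) nearest=6 d=5 new=(14,2) → add node 11 parent=6 cost=14
12. q=(20,23) nearest=10 d=4 new=(20,23) → blocked by [17,21]×[19,28], reject
13. q=(9,15) nearest=4 d=5 new=(9,14) → blocked by [7,9]×[8,14], reject
14. q=(25,2) nearest=11 d=11 new=(18,2) → add node 12 parent=11 cost=18
15. q=(24,31) nearest=10 d=12 new=(24,23) → blocked by [21,27]×[21,27], reject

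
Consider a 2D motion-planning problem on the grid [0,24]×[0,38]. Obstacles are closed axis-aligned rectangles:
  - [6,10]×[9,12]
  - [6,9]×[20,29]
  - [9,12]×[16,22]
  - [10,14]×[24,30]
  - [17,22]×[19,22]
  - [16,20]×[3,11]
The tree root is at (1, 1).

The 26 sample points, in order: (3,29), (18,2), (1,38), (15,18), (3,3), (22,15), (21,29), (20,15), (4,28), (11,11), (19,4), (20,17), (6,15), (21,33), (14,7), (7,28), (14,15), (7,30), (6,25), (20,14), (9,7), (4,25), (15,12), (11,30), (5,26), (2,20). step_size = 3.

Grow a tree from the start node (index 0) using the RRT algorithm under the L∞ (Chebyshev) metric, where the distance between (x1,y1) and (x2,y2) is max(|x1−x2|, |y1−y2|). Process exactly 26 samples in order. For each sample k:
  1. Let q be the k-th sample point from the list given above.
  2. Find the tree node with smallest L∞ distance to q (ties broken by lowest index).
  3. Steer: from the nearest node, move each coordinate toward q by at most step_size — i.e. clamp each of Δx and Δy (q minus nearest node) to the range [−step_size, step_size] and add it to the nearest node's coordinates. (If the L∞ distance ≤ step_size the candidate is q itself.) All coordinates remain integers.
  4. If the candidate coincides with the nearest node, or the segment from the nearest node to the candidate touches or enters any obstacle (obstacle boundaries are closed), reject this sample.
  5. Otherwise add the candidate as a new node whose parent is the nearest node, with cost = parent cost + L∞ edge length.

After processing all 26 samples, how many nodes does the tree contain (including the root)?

Node count: 23

1. q=(3,29) nearest=0 d=28 new=(3,4) → add node 1 parent=0 cost=3
2. q=(18,2) nearest=1 d=15 new=(6,2) → add node 2 parent=1 cost=6
3. q=(1,38) nearest=1 d=34 new=(1,7) → add node 3 parent=1 cost=6
4. q=(15,18) nearest=1 d=14 new=(6,7) → add node 4 parent=1 cost=6
5. q=(3,3) nearest=1 d=1 new=(3,3) → add node 5 parent=1 cost=4
6. q=(22,15) nearest=2 d=16 new=(9,5) → add node 6 parent=2 cost=9
7. q=(21,29) nearest=3 d=22 new=(4,10) → add node 7 parent=3 cost=9
8. q=(20,15) nearest=6 d=11 new=(12,8) → add node 8 parent=6 cost=12
9. q=(4,28) nearest=7 d=18 new=(4,13) → add node 9 parent=7 cost=12
10. q=(11,11) nearest=8 d=3 new=(11,11) → add node 10 parent=8 cost=15
11. q=(19,4) nearest=8 d=7 new=(15,5) → add node 11 parent=8 cost=15
12. q=(20,17) nearest=8 d=9 new=(15,11) → add node 12 parent=8 cost=15
13. q=(6,15) nearest=9 d=2 new=(6,15) → add node 13 parent=9 cost=14
14. q=(21,33) nearest=13 d=18 new=(9,18) → blocked by [9,12]×[16,22], reject
15. q=(14,7) nearest=8 d=2 new=(14,7) → add node 14 parent=8 cost=14
16. q=(7,28) nearest=13 d=13 new=(7,18) → add node 15 parent=13 cost=17
17. q=(14,15) nearest=10 d=4 new=(14,14) → add node 16 parent=10 cost=18
18. q=(7,30) nearest=15 d=12 new=(7,21) → blocked by [6,9]×[20,29], reject
19. q=(6,25) nearest=15 d=7 new=(6,21) → blocked by [6,9]×[20,29], reject
20. q=(20,14) nearest=12 d=5 new=(18,14) → add node 17 parent=12 cost=18
21. q=(9,7) nearest=6 d=2 new=(9,7) → add node 18 parent=6 cost=11
22. q=(4,25) nearest=15 d=7 new=(4,21) → add node 19 parent=15 cost=20
23. q=(15,12) nearest=12 d=1 new=(15,12) → add node 20 parent=12 cost=16
24. q=(11,30) nearest=19 d=9 new=(7,24) → blocked by [6,9]×[20,29], reject
25. q=(5,26) nearest=19 d=5 new=(5,24) → add node 21 parent=19 cost=23
26. q=(2,20) nearest=19 d=2 new=(2,20) → add node 22 parent=19 cost=22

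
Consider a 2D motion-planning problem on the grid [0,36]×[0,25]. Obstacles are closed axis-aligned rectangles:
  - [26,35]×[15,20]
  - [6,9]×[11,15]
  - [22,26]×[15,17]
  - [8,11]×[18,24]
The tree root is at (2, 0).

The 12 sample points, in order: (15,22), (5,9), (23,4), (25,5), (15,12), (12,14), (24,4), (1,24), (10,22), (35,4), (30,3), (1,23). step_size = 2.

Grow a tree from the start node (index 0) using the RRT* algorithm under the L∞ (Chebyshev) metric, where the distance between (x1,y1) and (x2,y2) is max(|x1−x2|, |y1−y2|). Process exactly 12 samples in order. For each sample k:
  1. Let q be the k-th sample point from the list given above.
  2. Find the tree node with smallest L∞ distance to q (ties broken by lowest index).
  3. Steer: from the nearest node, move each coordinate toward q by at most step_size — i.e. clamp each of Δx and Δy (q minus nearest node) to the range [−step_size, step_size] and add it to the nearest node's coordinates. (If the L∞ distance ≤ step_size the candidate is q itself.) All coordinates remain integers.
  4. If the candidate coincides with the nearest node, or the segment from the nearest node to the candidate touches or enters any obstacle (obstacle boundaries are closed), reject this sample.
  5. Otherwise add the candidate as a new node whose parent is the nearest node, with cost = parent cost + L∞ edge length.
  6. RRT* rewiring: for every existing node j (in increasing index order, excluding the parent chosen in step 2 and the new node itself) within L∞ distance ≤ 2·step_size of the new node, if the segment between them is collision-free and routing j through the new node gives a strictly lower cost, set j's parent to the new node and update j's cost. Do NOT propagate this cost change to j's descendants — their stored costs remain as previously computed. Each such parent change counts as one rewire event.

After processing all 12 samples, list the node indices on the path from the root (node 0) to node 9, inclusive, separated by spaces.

1. q=(15,22) nearest=0 d=22 new=(4,2) → add node 1 parent=0 cost=2
2. q=(5,9) nearest=1 d=7 new=(5,4) → add node 2 parent=1 cost=4
3. q=(23,4) nearest=2 d=18 new=(7,4) → add node 3 parent=2 cost=6
4. q=(25,5) nearest=3 d=18 new=(9,5) → add node 4 parent=3 cost=8
5. q=(15,12) nearest=4 d=7 new=(11,7) → add node 5 parent=4 cost=10
6. q=(12,14) nearest=5 d=7 new=(12,9) → add node 6 parent=5 cost=12
7. q=(24,4) nearest=6 d=12 new=(14,7) → add node 7 parent=6 cost=14
8. q=(1,24) nearest=6 d=15 new=(10,11) → add node 8 parent=6 cost=14
9. q=(10,22) nearest=8 d=11 new=(10,13) → add node 9 parent=8 cost=16
10. q=(35,4) nearest=7 d=21 new=(16,5) → add node 10 parent=7 cost=16
11. q=(30,3) nearest=10 d=14 new=(18,3) → add node 11 parent=10 cost=18
12. q=(1,23) nearest=9 d=10 new=(8,15) → blocked by [6,9]×[11,15], reject

Path: 0 1 2 3 4 5 6 8 9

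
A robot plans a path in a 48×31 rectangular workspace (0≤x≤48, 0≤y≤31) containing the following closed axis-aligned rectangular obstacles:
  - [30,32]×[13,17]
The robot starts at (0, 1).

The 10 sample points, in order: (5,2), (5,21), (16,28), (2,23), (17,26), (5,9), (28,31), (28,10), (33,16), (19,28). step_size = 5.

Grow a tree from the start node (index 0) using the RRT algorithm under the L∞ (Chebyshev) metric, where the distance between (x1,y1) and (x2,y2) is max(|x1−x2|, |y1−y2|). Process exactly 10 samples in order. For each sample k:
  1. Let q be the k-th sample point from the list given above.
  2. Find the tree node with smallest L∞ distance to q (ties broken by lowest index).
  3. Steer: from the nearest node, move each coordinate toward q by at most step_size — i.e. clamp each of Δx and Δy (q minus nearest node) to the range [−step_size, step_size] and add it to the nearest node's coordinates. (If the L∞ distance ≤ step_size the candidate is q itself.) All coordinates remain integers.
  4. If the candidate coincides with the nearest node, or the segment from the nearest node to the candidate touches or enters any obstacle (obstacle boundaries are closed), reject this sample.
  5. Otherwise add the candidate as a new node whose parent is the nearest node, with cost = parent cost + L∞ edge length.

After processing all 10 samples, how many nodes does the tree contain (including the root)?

1. q=(5,2) nearest=0 d=5 new=(5,2) → add node 1 parent=0 cost=5
2. q=(5,21) nearest=1 d=19 new=(5,7) → add node 2 parent=1 cost=10
3. q=(16,28) nearest=2 d=21 new=(10,12) → add node 3 parent=2 cost=15
4. q=(2,23) nearest=3 d=11 new=(5,17) → add node 4 parent=3 cost=20
5. q=(17,26) nearest=4 d=12 new=(10,22) → add node 5 parent=4 cost=25
6. q=(5,9) nearest=2 d=2 new=(5,9) → add node 6 parent=2 cost=12
7. q=(28,31) nearest=5 d=18 new=(15,27) → add node 7 parent=5 cost=30
8. q=(28,10) nearest=7 d=17 new=(20,22) → add node 8 parent=7 cost=35
9. q=(33,16) nearest=8 d=13 new=(25,17) → add node 9 parent=8 cost=40
10. q=(19,28) nearest=7 d=4 new=(19,28) → add node 10 parent=7 cost=34

Node count: 11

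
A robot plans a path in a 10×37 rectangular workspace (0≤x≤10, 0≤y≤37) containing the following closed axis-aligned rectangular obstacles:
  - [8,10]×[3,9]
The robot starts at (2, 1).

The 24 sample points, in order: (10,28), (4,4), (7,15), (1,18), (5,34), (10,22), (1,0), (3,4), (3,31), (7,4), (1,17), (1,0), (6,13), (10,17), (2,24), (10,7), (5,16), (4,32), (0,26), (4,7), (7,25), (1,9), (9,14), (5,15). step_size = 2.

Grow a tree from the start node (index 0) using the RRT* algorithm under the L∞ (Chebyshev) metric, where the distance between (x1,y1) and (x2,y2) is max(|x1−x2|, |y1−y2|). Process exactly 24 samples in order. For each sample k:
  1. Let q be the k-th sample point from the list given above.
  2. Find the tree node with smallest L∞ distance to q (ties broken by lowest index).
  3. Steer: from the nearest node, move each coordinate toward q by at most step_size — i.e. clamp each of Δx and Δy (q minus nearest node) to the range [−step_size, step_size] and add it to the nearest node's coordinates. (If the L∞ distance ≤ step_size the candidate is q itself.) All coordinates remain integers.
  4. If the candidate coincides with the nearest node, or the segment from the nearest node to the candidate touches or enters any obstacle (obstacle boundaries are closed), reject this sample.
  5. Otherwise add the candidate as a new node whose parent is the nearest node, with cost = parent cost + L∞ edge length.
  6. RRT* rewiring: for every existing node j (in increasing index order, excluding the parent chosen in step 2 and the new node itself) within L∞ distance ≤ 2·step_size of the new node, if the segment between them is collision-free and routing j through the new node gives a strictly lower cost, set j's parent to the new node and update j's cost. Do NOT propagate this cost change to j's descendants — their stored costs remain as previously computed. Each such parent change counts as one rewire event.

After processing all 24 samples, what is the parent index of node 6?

Parent of node 6: 5

1. q=(10,28) nearest=0 d=27 new=(4,3) → add node 1 parent=0 cost=2
2. q=(4,4) nearest=1 d=1 new=(4,4) → add node 2 parent=1 cost=3
3. q=(7,15) nearest=2 d=11 new=(6,6) → add node 3 parent=2 cost=5
4. q=(1,18) nearest=3 d=12 new=(4,8) → add node 4 parent=3 cost=7
5. q=(5,34) nearest=4 d=26 new=(5,10) → add node 5 parent=4 cost=9
6. q=(10,22) nearest=5 d=12 new=(7,12) → add node 6 parent=5 cost=11
7. q=(1,0) nearest=0 d=1 new=(1,0) → add node 7 parent=0 cost=1
8. q=(3,4) nearest=1 d=1 new=(3,4) → add node 8 parent=1 cost=3
9. q=(3,31) nearest=6 d=19 new=(5,14) → add node 9 parent=6 cost=13
10. q=(7,4) nearest=3 d=2 new=(7,4) → add node 10 parent=3 cost=7
11. q=(1,17) nearest=9 d=4 new=(3,16) → add node 11 parent=9 cost=15
12. q=(1,0) nearest=7 d=0 → coincident, reject
13. q=(6,13) nearest=6 d=1 new=(6,13) → add node 12 parent=6 cost=12
14. q=(10,17) nearest=12 d=4 new=(8,15) → add node 13 parent=12 cost=14
15. q=(2,24) nearest=11 d=8 new=(2,18) → add node 14 parent=11 cost=17
16. q=(10,7) nearest=10 d=3 new=(9,6) → blocked by [8,10]×[3,9], reject
17. q=(5,16) nearest=9 d=2 new=(5,16) → add node 15 parent=9 cost=15
18. q=(4,32) nearest=14 d=14 new=(4,20) → add node 16 parent=14 cost=19
19. q=(0,26) nearest=16 d=6 new=(2,22) → add node 17 parent=16 cost=21
20. q=(4,7) nearest=4 d=1 new=(4,7) → add node 18 parent=4 cost=8
21. q=(7,25) nearest=16 d=5 new=(6,22) → add node 19 parent=16 cost=21
22. q=(1,9) nearest=4 d=3 new=(2,9) → add node 20 parent=4 cost=9
23. q=(9,14) nearest=13 d=1 new=(9,14) → add node 21 parent=13 cost=15
24. q=(5,15) nearest=9 d=1 new=(5,15) → add node 22 parent=9 cost=14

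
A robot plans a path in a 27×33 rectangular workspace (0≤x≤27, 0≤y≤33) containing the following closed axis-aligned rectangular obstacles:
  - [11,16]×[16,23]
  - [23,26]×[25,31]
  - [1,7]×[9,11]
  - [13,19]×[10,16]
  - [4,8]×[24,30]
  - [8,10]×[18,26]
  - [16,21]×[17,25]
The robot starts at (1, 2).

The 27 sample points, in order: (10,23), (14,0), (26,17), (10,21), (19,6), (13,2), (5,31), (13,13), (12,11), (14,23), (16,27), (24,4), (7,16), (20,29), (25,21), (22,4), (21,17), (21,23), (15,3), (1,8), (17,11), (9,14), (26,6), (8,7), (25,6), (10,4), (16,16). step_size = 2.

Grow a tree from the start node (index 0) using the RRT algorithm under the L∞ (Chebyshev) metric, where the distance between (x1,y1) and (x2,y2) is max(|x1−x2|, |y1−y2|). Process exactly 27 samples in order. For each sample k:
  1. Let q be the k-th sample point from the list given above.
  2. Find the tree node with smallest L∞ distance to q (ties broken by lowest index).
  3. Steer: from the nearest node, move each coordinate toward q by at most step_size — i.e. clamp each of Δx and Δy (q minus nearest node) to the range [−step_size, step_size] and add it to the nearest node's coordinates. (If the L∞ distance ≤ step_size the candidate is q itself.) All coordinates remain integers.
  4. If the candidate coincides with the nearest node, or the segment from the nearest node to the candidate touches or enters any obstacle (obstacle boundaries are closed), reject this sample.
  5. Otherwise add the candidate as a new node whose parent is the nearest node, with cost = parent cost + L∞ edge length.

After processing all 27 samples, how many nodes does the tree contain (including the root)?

Node count: 21

1. q=(10,23) nearest=0 d=21 new=(3,4) → add node 1 parent=0 cost=2
2. q=(14,0) nearest=1 d=11 new=(5,2) → add node 2 parent=1 cost=4
3. q=(26,17) nearest=2 d=21 new=(7,4) → add node 3 parent=2 cost=6
4. q=(10,21) nearest=1 d=17 new=(5,6) → add node 4 parent=1 cost=4
5. q=(19,6) nearest=3 d=12 new=(9,6) → add node 5 parent=3 cost=8
6. q=(13,2) nearest=5 d=4 new=(11,4) → add node 6 parent=5 cost=10
7. q=(5,31) nearest=4 d=25 new=(5,8) → add node 7 parent=4 cost=6
8. q=(13,13) nearest=5 d=7 new=(11,8) → add node 8 parent=5 cost=10
9. q=(12,11) nearest=8 d=3 new=(12,10) → add node 9 parent=8 cost=12
10. q=(14,23) nearest=9 d=13 new=(14,12) → blocked by [13,19]×[10,16], reject
11. q=(16,27) nearest=9 d=17 new=(14,12) → blocked by [13,19]×[10,16], reject
12. q=(24,4) nearest=9 d=12 new=(14,8) → add node 10 parent=9 cost=14
13. q=(7,16) nearest=9 d=6 new=(10,12) → add node 11 parent=9 cost=14
14. q=(20,29) nearest=11 d=17 new=(12,14) → add node 12 parent=11 cost=16
15. q=(25,21) nearest=9 d=13 new=(14,12) → blocked by [13,19]×[10,16], reject
16. q=(22,4) nearest=10 d=8 new=(16,6) → add node 13 parent=10 cost=16
17. q=(21,17) nearest=9 d=9 new=(14,12) → blocked by [13,19]×[10,16], reject
18. q=(21,23) nearest=12 d=9 new=(14,16) → blocked by [11,16]×[16,23], reject
19. q=(15,3) nearest=13 d=3 new=(15,4) → add node 14 parent=13 cost=18
20. q=(1,8) nearest=1 d=4 new=(1,6) → add node 15 parent=1 cost=4
21. q=(17,11) nearest=10 d=3 new=(16,10) → blocked by [13,19]×[10,16], reject
22. q=(9,14) nearest=11 d=2 new=(9,14) → add node 16 parent=11 cost=16
23. q=(26,6) nearest=13 d=10 new=(18,6) → add node 17 parent=13 cost=18
24. q=(8,7) nearest=5 d=1 new=(8,7) → add node 18 parent=5 cost=9
25. q=(25,6) nearest=17 d=7 new=(20,6) → add node 19 parent=17 cost=20
26. q=(10,4) nearest=6 d=1 new=(10,4) → add node 20 parent=6 cost=11
27. q=(16,16) nearest=12 d=4 new=(14,16) → blocked by [11,16]×[16,23], reject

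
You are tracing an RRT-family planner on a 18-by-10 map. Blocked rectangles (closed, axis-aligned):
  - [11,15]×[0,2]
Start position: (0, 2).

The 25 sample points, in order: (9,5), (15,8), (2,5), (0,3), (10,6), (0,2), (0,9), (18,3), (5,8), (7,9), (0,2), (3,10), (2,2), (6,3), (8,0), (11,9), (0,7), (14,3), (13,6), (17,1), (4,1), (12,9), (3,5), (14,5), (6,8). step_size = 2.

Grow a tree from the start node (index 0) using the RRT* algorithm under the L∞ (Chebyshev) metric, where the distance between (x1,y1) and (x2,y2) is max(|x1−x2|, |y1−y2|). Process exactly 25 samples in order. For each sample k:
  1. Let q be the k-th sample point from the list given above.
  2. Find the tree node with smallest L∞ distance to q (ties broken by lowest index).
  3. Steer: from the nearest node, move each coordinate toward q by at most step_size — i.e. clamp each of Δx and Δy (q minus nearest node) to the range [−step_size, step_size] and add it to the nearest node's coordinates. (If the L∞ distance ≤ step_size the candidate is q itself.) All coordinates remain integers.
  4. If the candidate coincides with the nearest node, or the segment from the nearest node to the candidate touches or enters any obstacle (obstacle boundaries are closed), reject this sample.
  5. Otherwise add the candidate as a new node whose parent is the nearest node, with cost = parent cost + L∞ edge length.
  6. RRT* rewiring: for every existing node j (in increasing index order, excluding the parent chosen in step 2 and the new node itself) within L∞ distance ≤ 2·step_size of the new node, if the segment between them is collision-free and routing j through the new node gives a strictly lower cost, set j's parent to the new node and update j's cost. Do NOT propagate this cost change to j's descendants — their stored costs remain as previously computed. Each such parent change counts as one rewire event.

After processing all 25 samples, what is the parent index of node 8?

Parent of node 8: 2

1. q=(9,5) nearest=0 d=9 new=(2,4) → add node 1 parent=0 cost=2
2. q=(15,8) nearest=1 d=13 new=(4,6) → add node 2 parent=1 cost=4
3. q=(2,5) nearest=1 d=1 new=(2,5) → add node 3 parent=1 cost=3
4. q=(0,3) nearest=0 d=1 new=(0,3) → add node 4 parent=0 cost=1
5. q=(10,6) nearest=2 d=6 new=(6,6) → add node 5 parent=2 cost=6
6. q=(0,2) nearest=0 d=0 → coincident, reject
7. q=(0,9) nearest=2 d=4 new=(2,8) → add node 6 parent=2 cost=6
8. q=(18,3) nearest=5 d=12 new=(8,4) → add node 7 parent=5 cost=8
9. q=(5,8) nearest=2 d=2 new=(5,8) → add node 8 parent=2 cost=6
10. q=(7,9) nearest=8 d=2 new=(7,9) → add node 9 parent=8 cost=8
11. q=(0,2) nearest=0 d=0 → coincident, reject
12. q=(3,10) nearest=6 d=2 new=(3,10) → add node 10 parent=6 cost=8
13. q=(2,2) nearest=0 d=2 new=(2,2) → add node 11 parent=0 cost=2
14. q=(6,3) nearest=7 d=2 new=(6,3) → add node 12 parent=7 cost=10
15. q=(8,0) nearest=12 d=3 new=(8,1) → add node 13 parent=12 cost=12
16. q=(11,9) nearest=9 d=4 new=(9,9) → add node 14 parent=9 cost=10
17. q=(0,7) nearest=3 d=2 new=(0,7) → add node 15 parent=3 cost=5
18. q=(14,3) nearest=7 d=6 new=(10,3) → add node 16 parent=7 cost=10
19. q=(13,6) nearest=16 d=3 new=(12,5) → add node 17 parent=16 cost=12
20. q=(17,1) nearest=17 d=5 new=(14,3) → add node 18 parent=17 cost=14
21. q=(4,1) nearest=11 d=2 new=(4,1) → add node 19 parent=11 cost=4; rewire 12→19 (6<10); rewire 13→19 (8<12)
22. q=(12,9) nearest=14 d=3 new=(11,9) → add node 20 parent=14 cost=12
23. q=(3,5) nearest=1 d=1 new=(3,5) → add node 21 parent=1 cost=3; rewire 9→21 (7<8)
24. q=(14,5) nearest=17 d=2 new=(14,5) → add node 22 parent=17 cost=14
25. q=(6,8) nearest=8 d=1 new=(6,8) → add node 23 parent=8 cost=7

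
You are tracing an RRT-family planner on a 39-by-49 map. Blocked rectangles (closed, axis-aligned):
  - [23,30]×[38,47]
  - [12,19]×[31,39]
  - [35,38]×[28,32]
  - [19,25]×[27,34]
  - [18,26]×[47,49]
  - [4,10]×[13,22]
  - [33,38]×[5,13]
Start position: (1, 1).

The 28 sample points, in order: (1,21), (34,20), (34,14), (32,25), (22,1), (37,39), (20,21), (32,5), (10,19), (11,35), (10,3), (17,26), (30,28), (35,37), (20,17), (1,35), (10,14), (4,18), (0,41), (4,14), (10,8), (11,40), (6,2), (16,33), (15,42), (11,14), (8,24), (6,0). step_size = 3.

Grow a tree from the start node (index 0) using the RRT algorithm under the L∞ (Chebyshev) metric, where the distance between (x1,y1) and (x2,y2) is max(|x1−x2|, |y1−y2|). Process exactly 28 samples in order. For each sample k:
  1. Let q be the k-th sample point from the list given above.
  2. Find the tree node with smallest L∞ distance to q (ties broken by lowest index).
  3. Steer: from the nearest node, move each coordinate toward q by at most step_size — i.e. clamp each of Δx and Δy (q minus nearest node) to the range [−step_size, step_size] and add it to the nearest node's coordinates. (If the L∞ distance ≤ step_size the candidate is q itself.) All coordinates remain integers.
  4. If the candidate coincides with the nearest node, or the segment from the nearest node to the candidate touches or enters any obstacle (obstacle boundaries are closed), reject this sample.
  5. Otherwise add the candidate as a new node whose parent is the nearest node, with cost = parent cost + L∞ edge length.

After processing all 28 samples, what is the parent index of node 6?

1. q=(1,21) nearest=0 d=20 new=(1,4) → add node 1 parent=0 cost=3
2. q=(34,20) nearest=0 d=33 new=(4,4) → add node 2 parent=0 cost=3
3. q=(34,14) nearest=2 d=30 new=(7,7) → add node 3 parent=2 cost=6
4. q=(32,25) nearest=3 d=25 new=(10,10) → add node 4 parent=3 cost=9
5. q=(22,1) nearest=4 d=12 new=(13,7) → add node 5 parent=4 cost=12
6. q=(37,39) nearest=4 d=29 new=(13,13) → add node 6 parent=4 cost=12
7. q=(20,21) nearest=6 d=8 new=(16,16) → add node 7 parent=6 cost=15
8. q=(32,5) nearest=7 d=16 new=(19,13) → add node 8 parent=7 cost=18
9. q=(10,19) nearest=6 d=6 new=(10,16) → blocked by [4,10]×[13,22], reject
10. q=(11,35) nearest=7 d=19 new=(13,19) → add node 9 parent=7 cost=18
11. q=(10,3) nearest=3 d=4 new=(10,4) → add node 10 parent=3 cost=9
12. q=(17,26) nearest=9 d=7 new=(16,22) → add node 11 parent=9 cost=21
13. q=(30,28) nearest=7 d=14 new=(19,19) → add node 12 parent=7 cost=18
14. q=(35,37) nearest=12 d=18 new=(22,22) → add node 13 parent=12 cost=21
15. q=(20,17) nearest=12 d=2 new=(20,17) → add node 14 parent=12 cost=20
16. q=(1,35) nearest=11 d=15 new=(13,25) → add node 15 parent=11 cost=24
17. q=(10,14) nearest=6 d=3 new=(10,14) → blocked by [4,10]×[13,22], reject
18. q=(4,18) nearest=4 d=8 new=(7,13) → blocked by [4,10]×[13,22], reject
19. q=(0,41) nearest=15 d=16 new=(10,28) → add node 16 parent=15 cost=27
20. q=(4,14) nearest=4 d=6 new=(7,13) → blocked by [4,10]×[13,22], reject
21. q=(10,8) nearest=4 d=2 new=(10,8) → add node 17 parent=4 cost=11
22. q=(11,40) nearest=16 d=12 new=(11,31) → add node 18 parent=16 cost=30
23. q=(6,2) nearest=2 d=2 new=(6,2) → add node 19 parent=2 cost=5
24. q=(16,33) nearest=18 d=5 new=(14,33) → blocked by [12,19]×[31,39], reject
25. q=(15,42) nearest=18 d=11 new=(14,34) → blocked by [12,19]×[31,39], reject
26. q=(11,14) nearest=6 d=2 new=(11,14) → add node 20 parent=6 cost=14
27. q=(8,24) nearest=16 d=4 new=(8,25) → add node 21 parent=16 cost=30
28. q=(6,0) nearest=19 d=2 new=(6,0) → add node 22 parent=19 cost=7

Parent of node 6: 4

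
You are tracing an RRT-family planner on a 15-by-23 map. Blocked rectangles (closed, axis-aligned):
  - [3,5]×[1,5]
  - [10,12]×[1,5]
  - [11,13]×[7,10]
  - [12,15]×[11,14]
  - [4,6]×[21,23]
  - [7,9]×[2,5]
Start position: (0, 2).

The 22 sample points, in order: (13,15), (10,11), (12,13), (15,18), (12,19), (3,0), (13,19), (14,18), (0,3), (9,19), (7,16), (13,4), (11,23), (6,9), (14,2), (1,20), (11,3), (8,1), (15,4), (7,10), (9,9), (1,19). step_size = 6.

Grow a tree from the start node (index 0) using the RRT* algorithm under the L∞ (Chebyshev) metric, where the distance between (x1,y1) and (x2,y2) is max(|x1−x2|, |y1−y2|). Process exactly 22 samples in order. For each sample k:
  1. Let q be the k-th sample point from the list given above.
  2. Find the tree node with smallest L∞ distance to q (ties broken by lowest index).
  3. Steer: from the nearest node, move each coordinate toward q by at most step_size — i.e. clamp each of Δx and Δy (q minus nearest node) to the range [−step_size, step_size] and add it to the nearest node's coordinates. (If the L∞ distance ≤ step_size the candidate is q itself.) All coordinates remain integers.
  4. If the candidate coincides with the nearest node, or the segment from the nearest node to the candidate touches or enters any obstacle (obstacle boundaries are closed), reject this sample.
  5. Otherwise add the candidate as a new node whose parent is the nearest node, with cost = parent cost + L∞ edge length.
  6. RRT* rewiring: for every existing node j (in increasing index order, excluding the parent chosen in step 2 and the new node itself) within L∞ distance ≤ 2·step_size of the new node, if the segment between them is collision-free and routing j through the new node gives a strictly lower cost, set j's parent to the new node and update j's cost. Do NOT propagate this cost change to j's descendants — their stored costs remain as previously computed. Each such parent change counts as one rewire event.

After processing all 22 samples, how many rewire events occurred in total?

1. q=(13,15) nearest=0 d=13 new=(6,8) → blocked by [3,5]×[1,5], reject
2. q=(10,11) nearest=0 d=10 new=(6,8) → blocked by [3,5]×[1,5], reject
3. q=(12,13) nearest=0 d=12 new=(6,8) → blocked by [3,5]×[1,5], reject
4. q=(15,18) nearest=0 d=16 new=(6,8) → blocked by [3,5]×[1,5], reject
5. q=(12,19) nearest=0 d=17 new=(6,8) → blocked by [3,5]×[1,5], reject
6. q=(3,0) nearest=0 d=3 new=(3,0) → add node 1 parent=0 cost=3
7. q=(13,19) nearest=0 d=17 new=(6,8) → blocked by [3,5]×[1,5], reject
8. q=(14,18) nearest=0 d=16 new=(6,8) → blocked by [3,5]×[1,5], reject
9. q=(0,3) nearest=0 d=1 new=(0,3) → add node 2 parent=0 cost=1
10. q=(9,19) nearest=2 d=16 new=(6,9) → add node 3 parent=2 cost=7
11. q=(7,16) nearest=3 d=7 new=(7,15) → add node 4 parent=3 cost=13
12. q=(13,4) nearest=3 d=7 new=(12,4) → blocked by [10,12]×[1,5], reject
13. q=(11,23) nearest=4 d=8 new=(11,21) → add node 5 parent=4 cost=19
14. q=(6,9) nearest=3 d=0 → coincident, reject
15. q=(14,2) nearest=3 d=8 new=(12,3) → blocked by [10,12]×[1,5], reject
16. q=(1,20) nearest=4 d=6 new=(1,20) → add node 6 parent=4 cost=19
17. q=(11,3) nearest=3 d=6 new=(11,3) → blocked by [10,12]×[1,5], reject
18. q=(8,1) nearest=1 d=5 new=(8,1) → add node 7 parent=1 cost=8
19. q=(15,4) nearest=7 d=7 new=(14,4) → blocked by [10,12]×[1,5], reject
20. q=(7,10) nearest=3 d=1 new=(7,10) → add node 8 parent=3 cost=8; rewire 6→8 (18<19)
21. q=(9,9) nearest=8 d=2 new=(9,9) → add node 9 parent=8 cost=10
22. q=(1,19) nearest=6 d=1 new=(1,19) → add node 10 parent=6 cost=19

Rewire events: 1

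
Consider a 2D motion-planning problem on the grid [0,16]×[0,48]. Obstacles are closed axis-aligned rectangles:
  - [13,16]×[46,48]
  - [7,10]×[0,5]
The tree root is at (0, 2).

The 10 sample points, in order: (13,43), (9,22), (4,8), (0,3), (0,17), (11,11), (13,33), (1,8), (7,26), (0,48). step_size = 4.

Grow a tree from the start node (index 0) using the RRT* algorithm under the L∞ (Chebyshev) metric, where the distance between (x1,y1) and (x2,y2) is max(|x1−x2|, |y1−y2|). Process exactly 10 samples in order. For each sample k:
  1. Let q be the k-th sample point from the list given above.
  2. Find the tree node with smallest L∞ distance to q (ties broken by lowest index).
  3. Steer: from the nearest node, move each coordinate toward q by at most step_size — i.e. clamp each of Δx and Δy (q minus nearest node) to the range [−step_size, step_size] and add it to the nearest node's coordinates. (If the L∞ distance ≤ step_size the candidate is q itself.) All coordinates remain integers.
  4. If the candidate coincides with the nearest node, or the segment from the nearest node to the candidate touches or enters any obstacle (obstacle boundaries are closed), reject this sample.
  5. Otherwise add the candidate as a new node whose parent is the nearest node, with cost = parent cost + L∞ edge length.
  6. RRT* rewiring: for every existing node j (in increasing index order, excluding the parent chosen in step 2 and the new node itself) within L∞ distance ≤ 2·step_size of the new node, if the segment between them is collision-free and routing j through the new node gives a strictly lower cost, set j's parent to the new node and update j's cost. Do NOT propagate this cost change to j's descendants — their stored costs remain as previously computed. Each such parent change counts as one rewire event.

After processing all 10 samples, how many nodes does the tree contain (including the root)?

1. q=(13,43) nearest=0 d=41 new=(4,6) → add node 1 parent=0 cost=4
2. q=(9,22) nearest=1 d=16 new=(8,10) → add node 2 parent=1 cost=8
3. q=(4,8) nearest=1 d=2 new=(4,8) → add node 3 parent=1 cost=6
4. q=(0,3) nearest=0 d=1 new=(0,3) → add node 4 parent=0 cost=1
5. q=(0,17) nearest=2 d=8 new=(4,14) → add node 5 parent=2 cost=12
6. q=(11,11) nearest=2 d=3 new=(11,11) → add node 6 parent=2 cost=11
7. q=(13,33) nearest=5 d=19 new=(8,18) → add node 7 parent=5 cost=16
8. q=(1,8) nearest=1 d=3 new=(1,8) → add node 8 parent=1 cost=7
9. q=(7,26) nearest=7 d=8 new=(7,22) → add node 9 parent=7 cost=20
10. q=(0,48) nearest=9 d=26 new=(3,26) → add node 10 parent=9 cost=24

Node count: 11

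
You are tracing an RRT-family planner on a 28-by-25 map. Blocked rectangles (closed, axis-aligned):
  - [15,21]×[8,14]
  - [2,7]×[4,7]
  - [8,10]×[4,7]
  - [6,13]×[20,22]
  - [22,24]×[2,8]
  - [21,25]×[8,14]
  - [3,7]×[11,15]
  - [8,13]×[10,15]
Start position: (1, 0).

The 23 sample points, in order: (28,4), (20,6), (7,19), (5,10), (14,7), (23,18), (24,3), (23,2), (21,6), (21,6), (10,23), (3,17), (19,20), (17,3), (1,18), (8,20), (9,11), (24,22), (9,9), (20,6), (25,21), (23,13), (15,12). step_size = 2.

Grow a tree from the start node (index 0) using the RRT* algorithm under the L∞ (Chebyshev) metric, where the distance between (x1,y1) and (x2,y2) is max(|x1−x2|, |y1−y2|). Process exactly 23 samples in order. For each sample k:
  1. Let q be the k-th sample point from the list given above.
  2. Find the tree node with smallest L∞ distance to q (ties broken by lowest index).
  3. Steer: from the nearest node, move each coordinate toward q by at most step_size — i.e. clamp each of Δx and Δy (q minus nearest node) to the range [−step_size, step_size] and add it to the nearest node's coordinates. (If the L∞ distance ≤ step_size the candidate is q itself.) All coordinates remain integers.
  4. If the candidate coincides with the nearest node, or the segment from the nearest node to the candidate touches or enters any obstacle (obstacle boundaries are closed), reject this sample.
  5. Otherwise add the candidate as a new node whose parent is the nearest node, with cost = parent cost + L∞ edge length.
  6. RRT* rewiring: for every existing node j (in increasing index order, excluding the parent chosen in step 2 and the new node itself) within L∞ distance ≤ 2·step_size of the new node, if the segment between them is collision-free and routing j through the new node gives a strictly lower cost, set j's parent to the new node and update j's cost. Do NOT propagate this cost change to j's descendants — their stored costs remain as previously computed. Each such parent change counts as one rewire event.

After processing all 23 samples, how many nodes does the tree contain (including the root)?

Node count: 5

1. q=(28,4) nearest=0 d=27 new=(3,2) → add node 1 parent=0 cost=2
2. q=(20,6) nearest=1 d=17 new=(5,4) → blocked by [2,7]×[4,7], reject
3. q=(7,19) nearest=1 d=17 new=(5,4) → blocked by [2,7]×[4,7], reject
4. q=(5,10) nearest=1 d=8 new=(5,4) → blocked by [2,7]×[4,7], reject
5. q=(14,7) nearest=1 d=11 new=(5,4) → blocked by [2,7]×[4,7], reject
6. q=(23,18) nearest=1 d=20 new=(5,4) → blocked by [2,7]×[4,7], reject
7. q=(24,3) nearest=1 d=21 new=(5,3) → add node 2 parent=1 cost=4
8. q=(23,2) nearest=2 d=18 new=(7,2) → add node 3 parent=2 cost=6
9. q=(21,6) nearest=3 d=14 new=(9,4) → blocked by [8,10]×[4,7], reject
10. q=(21,6) nearest=3 d=14 new=(9,4) → blocked by [8,10]×[4,7], reject
11. q=(10,23) nearest=2 d=20 new=(7,5) → blocked by [2,7]×[4,7], reject
12. q=(3,17) nearest=2 d=14 new=(3,5) → blocked by [2,7]×[4,7], reject
13. q=(19,20) nearest=2 d=17 new=(7,5) → blocked by [2,7]×[4,7], reject
14. q=(17,3) nearest=3 d=10 new=(9,3) → add node 4 parent=3 cost=8
15. q=(1,18) nearest=2 d=15 new=(3,5) → blocked by [2,7]×[4,7], reject
16. q=(8,20) nearest=2 d=17 new=(7,5) → blocked by [2,7]×[4,7], reject
17. q=(9,11) nearest=2 d=8 new=(7,5) → blocked by [2,7]×[4,7], reject
18. q=(24,22) nearest=2 d=19 new=(7,5) → blocked by [2,7]×[4,7], reject
19. q=(9,9) nearest=2 d=6 new=(7,5) → blocked by [2,7]×[4,7], reject
20. q=(20,6) nearest=4 d=11 new=(11,5) → blocked by [8,10]×[4,7], reject
21. q=(25,21) nearest=4 d=18 new=(11,5) → blocked by [8,10]×[4,7], reject
22. q=(23,13) nearest=4 d=14 new=(11,5) → blocked by [8,10]×[4,7], reject
23. q=(15,12) nearest=4 d=9 new=(11,5) → blocked by [8,10]×[4,7], reject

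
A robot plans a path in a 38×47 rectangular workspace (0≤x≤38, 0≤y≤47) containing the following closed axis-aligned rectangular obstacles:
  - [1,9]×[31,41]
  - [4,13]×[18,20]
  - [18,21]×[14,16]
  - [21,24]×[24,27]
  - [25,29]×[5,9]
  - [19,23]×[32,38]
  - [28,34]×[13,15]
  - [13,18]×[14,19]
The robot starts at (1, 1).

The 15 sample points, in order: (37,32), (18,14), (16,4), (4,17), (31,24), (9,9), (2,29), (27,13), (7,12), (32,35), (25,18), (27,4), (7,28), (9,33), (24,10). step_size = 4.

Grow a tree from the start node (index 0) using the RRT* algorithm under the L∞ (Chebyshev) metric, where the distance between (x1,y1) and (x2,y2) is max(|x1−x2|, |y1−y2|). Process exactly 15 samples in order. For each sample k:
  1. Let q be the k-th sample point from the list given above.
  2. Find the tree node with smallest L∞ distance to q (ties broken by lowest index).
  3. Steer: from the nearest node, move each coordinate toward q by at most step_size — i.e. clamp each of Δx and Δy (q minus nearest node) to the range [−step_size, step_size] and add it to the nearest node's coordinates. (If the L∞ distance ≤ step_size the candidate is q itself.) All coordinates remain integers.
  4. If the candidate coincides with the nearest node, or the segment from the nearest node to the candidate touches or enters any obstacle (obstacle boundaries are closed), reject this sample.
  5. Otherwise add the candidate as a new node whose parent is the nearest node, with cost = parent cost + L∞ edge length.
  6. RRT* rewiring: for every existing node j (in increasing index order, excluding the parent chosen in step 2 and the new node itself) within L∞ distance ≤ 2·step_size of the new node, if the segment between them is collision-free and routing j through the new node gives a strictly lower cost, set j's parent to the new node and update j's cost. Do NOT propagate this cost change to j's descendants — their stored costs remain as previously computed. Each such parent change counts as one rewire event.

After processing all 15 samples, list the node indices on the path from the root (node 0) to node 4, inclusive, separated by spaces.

Path: 0 1 2 4

1. q=(37,32) nearest=0 d=36 new=(5,5) → add node 1 parent=0 cost=4
2. q=(18,14) nearest=1 d=13 new=(9,9) → add node 2 parent=1 cost=8
3. q=(16,4) nearest=2 d=7 new=(13,5) → add node 3 parent=2 cost=12
4. q=(4,17) nearest=2 d=8 new=(5,13) → add node 4 parent=2 cost=12
5. q=(31,24) nearest=3 d=19 new=(17,9) → add node 5 parent=3 cost=16
6. q=(9,9) nearest=2 d=0 → coincident, reject
7. q=(2,29) nearest=4 d=16 new=(2,17) → add node 6 parent=4 cost=16
8. q=(27,13) nearest=5 d=10 new=(21,13) → add node 7 parent=5 cost=20
9. q=(7,12) nearest=4 d=2 new=(7,12) → add node 8 parent=4 cost=14
10. q=(32,35) nearest=7 d=22 new=(25,17) → add node 9 parent=7 cost=24
11. q=(25,18) nearest=9 d=1 new=(25,18) → add node 10 parent=9 cost=25
12. q=(27,4) nearest=7 d=9 new=(25,9) → blocked by [25,29]×[5,9], reject
13. q=(7,28) nearest=6 d=11 new=(6,21) → blocked by [4,13]×[18,20], reject
14. q=(9,33) nearest=6 d=16 new=(6,21) → blocked by [4,13]×[18,20], reject
15. q=(24,10) nearest=7 d=3 new=(24,10) → add node 11 parent=7 cost=23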